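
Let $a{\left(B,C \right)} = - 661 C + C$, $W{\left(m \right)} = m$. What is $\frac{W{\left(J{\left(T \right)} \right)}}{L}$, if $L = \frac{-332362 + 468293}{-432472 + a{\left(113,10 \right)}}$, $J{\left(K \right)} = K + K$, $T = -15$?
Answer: $\frac{13172160}{135931} \approx 96.903$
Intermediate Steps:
$J{\left(K \right)} = 2 K$
$a{\left(B,C \right)} = - 660 C$
$L = - \frac{135931}{439072}$ ($L = \frac{-332362 + 468293}{-432472 - 6600} = \frac{135931}{-432472 - 6600} = \frac{135931}{-439072} = 135931 \left(- \frac{1}{439072}\right) = - \frac{135931}{439072} \approx -0.30959$)
$\frac{W{\left(J{\left(T \right)} \right)}}{L} = \frac{2 \left(-15\right)}{- \frac{135931}{439072}} = \left(-30\right) \left(- \frac{439072}{135931}\right) = \frac{13172160}{135931}$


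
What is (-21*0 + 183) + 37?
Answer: 220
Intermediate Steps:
(-21*0 + 183) + 37 = (0 + 183) + 37 = 183 + 37 = 220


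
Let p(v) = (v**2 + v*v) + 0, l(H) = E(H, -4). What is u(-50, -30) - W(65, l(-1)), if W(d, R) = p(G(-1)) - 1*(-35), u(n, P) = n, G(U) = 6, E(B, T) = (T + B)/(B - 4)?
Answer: -157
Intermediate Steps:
E(B, T) = (B + T)/(-4 + B)
l(H) = 1 (l(H) = (H - 4)/(-4 + H) = (-4 + H)/(-4 + H) = 1)
p(v) = 2*v**2 (p(v) = (v**2 + v**2) + 0 = 2*v**2 + 0 = 2*v**2)
W(d, R) = 107 (W(d, R) = 2*6**2 - 1*(-35) = 2*36 + 35 = 72 + 35 = 107)
u(-50, -30) - W(65, l(-1)) = -50 - 1*107 = -50 - 107 = -157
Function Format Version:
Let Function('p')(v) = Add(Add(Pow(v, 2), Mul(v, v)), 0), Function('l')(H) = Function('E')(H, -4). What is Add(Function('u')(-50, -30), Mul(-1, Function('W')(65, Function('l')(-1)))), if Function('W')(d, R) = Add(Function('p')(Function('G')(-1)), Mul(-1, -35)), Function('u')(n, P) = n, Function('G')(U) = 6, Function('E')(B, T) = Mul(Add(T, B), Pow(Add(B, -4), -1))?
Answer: -157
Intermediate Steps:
Function('E')(B, T) = Mul(Pow(Add(-4, B), -1), Add(B, T)) (Function('E')(B, T) = Mul(Add(B, T), Pow(Add(-4, B), -1)) = Mul(Pow(Add(-4, B), -1), Add(B, T)))
Function('l')(H) = 1 (Function('l')(H) = Mul(Pow(Add(-4, H), -1), Add(H, -4)) = Mul(Pow(Add(-4, H), -1), Add(-4, H)) = 1)
Function('p')(v) = Mul(2, Pow(v, 2)) (Function('p')(v) = Add(Add(Pow(v, 2), Pow(v, 2)), 0) = Add(Mul(2, Pow(v, 2)), 0) = Mul(2, Pow(v, 2)))
Function('W')(d, R) = 107 (Function('W')(d, R) = Add(Mul(2, Pow(6, 2)), Mul(-1, -35)) = Add(Mul(2, 36), 35) = Add(72, 35) = 107)
Add(Function('u')(-50, -30), Mul(-1, Function('W')(65, Function('l')(-1)))) = Add(-50, Mul(-1, 107)) = Add(-50, -107) = -157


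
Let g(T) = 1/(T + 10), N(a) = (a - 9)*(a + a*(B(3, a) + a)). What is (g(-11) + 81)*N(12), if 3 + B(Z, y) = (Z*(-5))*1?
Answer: -14400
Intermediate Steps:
B(Z, y) = -3 - 5*Z (B(Z, y) = -3 + (Z*(-5))*1 = -3 - 5*Z*1 = -3 - 5*Z)
N(a) = (-9 + a)*(a + a*(-18 + a)) (N(a) = (a - 9)*(a + a*((-3 - 5*3) + a)) = (-9 + a)*(a + a*((-3 - 15) + a)) = (-9 + a)*(a + a*(-18 + a)))
g(T) = 1/(10 + T)
(g(-11) + 81)*N(12) = (1/(10 - 11) + 81)*(12*(153 + 12**2 - 26*12)) = (1/(-1) + 81)*(12*(153 + 144 - 312)) = (-1 + 81)*(12*(-15)) = 80*(-180) = -14400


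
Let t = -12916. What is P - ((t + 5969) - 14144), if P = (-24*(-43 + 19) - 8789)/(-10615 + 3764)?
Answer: 144502654/6851 ≈ 21092.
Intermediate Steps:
P = 8213/6851 (P = (-24*(-24) - 8789)/(-6851) = (576 - 8789)*(-1/6851) = -8213*(-1/6851) = 8213/6851 ≈ 1.1988)
P - ((t + 5969) - 14144) = 8213/6851 - ((-12916 + 5969) - 14144) = 8213/6851 - (-6947 - 14144) = 8213/6851 - 1*(-21091) = 8213/6851 + 21091 = 144502654/6851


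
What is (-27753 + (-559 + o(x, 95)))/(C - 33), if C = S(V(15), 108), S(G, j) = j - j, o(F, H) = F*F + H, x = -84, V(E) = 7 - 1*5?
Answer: 21161/33 ≈ 641.24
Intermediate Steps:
V(E) = 2 (V(E) = 7 - 5 = 2)
o(F, H) = H + F² (o(F, H) = F² + H = H + F²)
S(G, j) = 0
C = 0
(-27753 + (-559 + o(x, 95)))/(C - 33) = (-27753 + (-559 + (95 + (-84)²)))/(0 - 33) = (-27753 + (-559 + (95 + 7056)))/(-33) = (-27753 + (-559 + 7151))*(-1/33) = (-27753 + 6592)*(-1/33) = -21161*(-1/33) = 21161/33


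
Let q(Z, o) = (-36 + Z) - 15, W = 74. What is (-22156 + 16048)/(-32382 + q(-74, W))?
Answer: 6108/32507 ≈ 0.18790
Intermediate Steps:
q(Z, o) = -51 + Z
(-22156 + 16048)/(-32382 + q(-74, W)) = (-22156 + 16048)/(-32382 + (-51 - 74)) = -6108/(-32382 - 125) = -6108/(-32507) = -6108*(-1/32507) = 6108/32507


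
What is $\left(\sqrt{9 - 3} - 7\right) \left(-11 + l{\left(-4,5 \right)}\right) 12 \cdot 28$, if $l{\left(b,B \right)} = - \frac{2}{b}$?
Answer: $24696 - 3528 \sqrt{6} \approx 16054.0$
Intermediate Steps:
$\left(\sqrt{9 - 3} - 7\right) \left(-11 + l{\left(-4,5 \right)}\right) 12 \cdot 28 = \left(\sqrt{9 - 3} - 7\right) \left(-11 - \frac{2}{-4}\right) 12 \cdot 28 = \left(\sqrt{6} - 7\right) \left(-11 - - \frac{1}{2}\right) 12 \cdot 28 = \left(-7 + \sqrt{6}\right) \left(-11 + \frac{1}{2}\right) 12 \cdot 28 = \left(-7 + \sqrt{6}\right) \left(- \frac{21}{2}\right) 12 \cdot 28 = \left(\frac{147}{2} - \frac{21 \sqrt{6}}{2}\right) 12 \cdot 28 = \left(882 - 126 \sqrt{6}\right) 28 = 24696 - 3528 \sqrt{6}$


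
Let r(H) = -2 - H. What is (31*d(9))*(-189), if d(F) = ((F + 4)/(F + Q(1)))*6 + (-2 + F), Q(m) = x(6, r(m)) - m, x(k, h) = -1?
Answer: -106299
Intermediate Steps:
Q(m) = -1 - m
d(F) = -2 + F + 6*(4 + F)/(-2 + F) (d(F) = ((F + 4)/(F + (-1 - 1*1)))*6 + (-2 + F) = ((4 + F)/(F + (-1 - 1)))*6 + (-2 + F) = ((4 + F)/(F - 2))*6 + (-2 + F) = ((4 + F)/(-2 + F))*6 + (-2 + F) = 6*(4 + F)/(-2 + F) + (-2 + F) = -2 + F + 6*(4 + F)/(-2 + F))
(31*d(9))*(-189) = (31*((28 + 9² + 2*9)/(-2 + 9)))*(-189) = (31*((28 + 81 + 18)/7))*(-189) = (31*((⅐)*127))*(-189) = (31*(127/7))*(-189) = (3937/7)*(-189) = -106299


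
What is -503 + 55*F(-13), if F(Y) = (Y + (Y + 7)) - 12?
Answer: -2208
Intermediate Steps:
F(Y) = -5 + 2*Y (F(Y) = (Y + (7 + Y)) - 12 = (7 + 2*Y) - 12 = -5 + 2*Y)
-503 + 55*F(-13) = -503 + 55*(-5 + 2*(-13)) = -503 + 55*(-5 - 26) = -503 + 55*(-31) = -503 - 1705 = -2208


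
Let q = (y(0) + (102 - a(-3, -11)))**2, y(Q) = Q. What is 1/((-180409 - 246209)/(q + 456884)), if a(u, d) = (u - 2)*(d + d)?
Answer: -25386/23701 ≈ -1.0711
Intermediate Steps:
a(u, d) = 2*d*(-2 + u) (a(u, d) = (-2 + u)*(2*d) = 2*d*(-2 + u))
q = 64 (q = (0 + (102 - 2*(-11)*(-2 - 3)))**2 = (0 + (102 - 2*(-11)*(-5)))**2 = (0 + (102 - 1*110))**2 = (0 + (102 - 110))**2 = (0 - 8)**2 = (-8)**2 = 64)
1/((-180409 - 246209)/(q + 456884)) = 1/((-180409 - 246209)/(64 + 456884)) = 1/(-426618/456948) = 1/(-426618*1/456948) = 1/(-23701/25386) = -25386/23701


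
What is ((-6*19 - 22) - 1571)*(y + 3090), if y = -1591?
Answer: -2558793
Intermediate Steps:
((-6*19 - 22) - 1571)*(y + 3090) = ((-6*19 - 22) - 1571)*(-1591 + 3090) = ((-114 - 22) - 1571)*1499 = (-136 - 1571)*1499 = -1707*1499 = -2558793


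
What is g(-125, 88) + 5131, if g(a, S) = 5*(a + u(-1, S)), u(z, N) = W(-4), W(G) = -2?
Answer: 4496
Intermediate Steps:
u(z, N) = -2
g(a, S) = -10 + 5*a (g(a, S) = 5*(a - 2) = 5*(-2 + a) = -10 + 5*a)
g(-125, 88) + 5131 = (-10 + 5*(-125)) + 5131 = (-10 - 625) + 5131 = -635 + 5131 = 4496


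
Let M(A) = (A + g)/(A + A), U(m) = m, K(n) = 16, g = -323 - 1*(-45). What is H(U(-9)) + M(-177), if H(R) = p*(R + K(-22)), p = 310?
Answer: 768635/354 ≈ 2171.3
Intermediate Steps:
g = -278 (g = -323 + 45 = -278)
H(R) = 4960 + 310*R (H(R) = 310*(R + 16) = 310*(16 + R) = 4960 + 310*R)
M(A) = (-278 + A)/(2*A) (M(A) = (A - 278)/(A + A) = (-278 + A)/((2*A)) = (-278 + A)*(1/(2*A)) = (-278 + A)/(2*A))
H(U(-9)) + M(-177) = (4960 + 310*(-9)) + (1/2)*(-278 - 177)/(-177) = (4960 - 2790) + (1/2)*(-1/177)*(-455) = 2170 + 455/354 = 768635/354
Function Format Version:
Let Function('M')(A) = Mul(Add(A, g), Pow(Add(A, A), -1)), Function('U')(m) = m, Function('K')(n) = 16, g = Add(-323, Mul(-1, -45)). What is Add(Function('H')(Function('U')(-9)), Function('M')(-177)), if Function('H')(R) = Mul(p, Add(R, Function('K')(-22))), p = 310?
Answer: Rational(768635, 354) ≈ 2171.3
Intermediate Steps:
g = -278 (g = Add(-323, 45) = -278)
Function('H')(R) = Add(4960, Mul(310, R)) (Function('H')(R) = Mul(310, Add(R, 16)) = Mul(310, Add(16, R)) = Add(4960, Mul(310, R)))
Function('M')(A) = Mul(Rational(1, 2), Pow(A, -1), Add(-278, A)) (Function('M')(A) = Mul(Add(A, -278), Pow(Add(A, A), -1)) = Mul(Add(-278, A), Pow(Mul(2, A), -1)) = Mul(Add(-278, A), Mul(Rational(1, 2), Pow(A, -1))) = Mul(Rational(1, 2), Pow(A, -1), Add(-278, A)))
Add(Function('H')(Function('U')(-9)), Function('M')(-177)) = Add(Add(4960, Mul(310, -9)), Mul(Rational(1, 2), Pow(-177, -1), Add(-278, -177))) = Add(Add(4960, -2790), Mul(Rational(1, 2), Rational(-1, 177), -455)) = Add(2170, Rational(455, 354)) = Rational(768635, 354)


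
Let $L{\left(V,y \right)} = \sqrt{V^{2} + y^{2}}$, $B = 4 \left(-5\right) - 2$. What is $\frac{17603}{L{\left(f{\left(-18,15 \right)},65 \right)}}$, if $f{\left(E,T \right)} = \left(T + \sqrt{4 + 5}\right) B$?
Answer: $\frac{17603 \sqrt{161041}}{161041} \approx 43.865$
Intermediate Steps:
$B = -22$ ($B = -20 - 2 = -22$)
$f{\left(E,T \right)} = -66 - 22 T$ ($f{\left(E,T \right)} = \left(T + \sqrt{4 + 5}\right) \left(-22\right) = \left(T + \sqrt{9}\right) \left(-22\right) = \left(T + 3\right) \left(-22\right) = \left(3 + T\right) \left(-22\right) = -66 - 22 T$)
$\frac{17603}{L{\left(f{\left(-18,15 \right)},65 \right)}} = \frac{17603}{\sqrt{\left(-66 - 330\right)^{2} + 65^{2}}} = \frac{17603}{\sqrt{\left(-66 - 330\right)^{2} + 4225}} = \frac{17603}{\sqrt{\left(-396\right)^{2} + 4225}} = \frac{17603}{\sqrt{156816 + 4225}} = \frac{17603}{\sqrt{161041}} = 17603 \frac{\sqrt{161041}}{161041} = \frac{17603 \sqrt{161041}}{161041}$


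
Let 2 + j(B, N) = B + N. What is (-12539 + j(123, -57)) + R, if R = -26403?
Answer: -38878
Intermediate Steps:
j(B, N) = -2 + B + N (j(B, N) = -2 + (B + N) = -2 + B + N)
(-12539 + j(123, -57)) + R = (-12539 + (-2 + 123 - 57)) - 26403 = (-12539 + 64) - 26403 = -12475 - 26403 = -38878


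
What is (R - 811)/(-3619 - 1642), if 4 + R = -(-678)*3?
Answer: -1219/5261 ≈ -0.23170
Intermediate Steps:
R = 2030 (R = -4 - (-678)*3 = -4 - 678*(-3) = -4 + 2034 = 2030)
(R - 811)/(-3619 - 1642) = (2030 - 811)/(-3619 - 1642) = 1219/(-5261) = 1219*(-1/5261) = -1219/5261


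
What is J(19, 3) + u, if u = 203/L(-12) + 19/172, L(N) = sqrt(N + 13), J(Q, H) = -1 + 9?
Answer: 36311/172 ≈ 211.11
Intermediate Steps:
J(Q, H) = 8
L(N) = sqrt(13 + N)
u = 34935/172 (u = 203/(sqrt(13 - 12)) + 19/172 = 203/(sqrt(1)) + 19*(1/172) = 203/1 + 19/172 = 203*1 + 19/172 = 203 + 19/172 = 34935/172 ≈ 203.11)
J(19, 3) + u = 8 + 34935/172 = 36311/172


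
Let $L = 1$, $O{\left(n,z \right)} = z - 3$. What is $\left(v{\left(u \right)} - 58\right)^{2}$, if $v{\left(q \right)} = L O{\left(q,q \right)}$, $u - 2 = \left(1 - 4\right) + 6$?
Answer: $3136$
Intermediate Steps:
$u = 5$ ($u = 2 + \left(\left(1 - 4\right) + 6\right) = 2 + \left(-3 + 6\right) = 2 + 3 = 5$)
$O{\left(n,z \right)} = -3 + z$
$v{\left(q \right)} = -3 + q$ ($v{\left(q \right)} = 1 \left(-3 + q\right) = -3 + q$)
$\left(v{\left(u \right)} - 58\right)^{2} = \left(\left(-3 + 5\right) - 58\right)^{2} = \left(2 + \left(-63 + 5\right)\right)^{2} = \left(2 - 58\right)^{2} = \left(-56\right)^{2} = 3136$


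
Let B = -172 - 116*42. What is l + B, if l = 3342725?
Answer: 3337681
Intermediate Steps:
B = -5044 (B = -172 - 4872 = -5044)
l + B = 3342725 - 5044 = 3337681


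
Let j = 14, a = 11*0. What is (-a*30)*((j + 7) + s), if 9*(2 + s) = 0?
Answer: 0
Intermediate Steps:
a = 0
s = -2 (s = -2 + (⅑)*0 = -2 + 0 = -2)
(-a*30)*((j + 7) + s) = (-1*0*30)*((14 + 7) - 2) = (0*30)*(21 - 2) = 0*19 = 0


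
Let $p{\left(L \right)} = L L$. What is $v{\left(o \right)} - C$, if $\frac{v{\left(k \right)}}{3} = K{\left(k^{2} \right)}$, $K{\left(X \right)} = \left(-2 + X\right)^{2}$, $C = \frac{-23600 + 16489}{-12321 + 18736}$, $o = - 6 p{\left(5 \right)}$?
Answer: $\frac{9741049284091}{6415} \approx 1.5185 \cdot 10^{9}$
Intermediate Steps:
$p{\left(L \right)} = L^{2}$
$o = -150$ ($o = - 6 \cdot 5^{2} = \left(-6\right) 25 = -150$)
$C = - \frac{7111}{6415} \approx -1.1085$
$v{\left(k \right)} = 3 \left(-2 + k^{2}\right)^{2}$
$v{\left(o \right)} - C = 3 \left(-2 + \left(-150\right)^{2}\right)^{2} - - \frac{7111}{6415} = 3 \left(-2 + 22500\right)^{2} + \frac{7111}{6415} = 3 \cdot 22498^{2} + \frac{7111}{6415} = 3 \cdot 506160004 + \frac{7111}{6415} = 1518480012 + \frac{7111}{6415} = \frac{9741049284091}{6415}$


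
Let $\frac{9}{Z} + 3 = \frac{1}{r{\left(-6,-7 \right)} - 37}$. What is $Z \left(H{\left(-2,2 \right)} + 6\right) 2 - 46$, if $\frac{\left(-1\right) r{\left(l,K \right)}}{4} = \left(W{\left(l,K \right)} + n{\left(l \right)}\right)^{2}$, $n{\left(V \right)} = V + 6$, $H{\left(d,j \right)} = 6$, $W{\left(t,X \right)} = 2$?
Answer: $- \frac{2351}{20} \approx -117.55$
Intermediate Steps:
$n{\left(V \right)} = 6 + V$
$r{\left(l,K \right)} = - 4 \left(8 + l\right)^{2}$ ($r{\left(l,K \right)} = - 4 \left(2 + \left(6 + l\right)\right)^{2} = - 4 \left(8 + l\right)^{2}$)
$Z = - \frac{477}{160}$ ($Z = \frac{9}{-3 + \frac{1}{- 4 \left(8 - 6\right)^{2} - 37}} = \frac{9}{-3 + \frac{1}{- 4 \cdot 2^{2} - 37}} = \frac{9}{-3 + \frac{1}{\left(-4\right) 4 - 37}} = \frac{9}{-3 + \frac{1}{-16 - 37}} = \frac{9}{-3 + \frac{1}{-53}} = \frac{9}{-3 - \frac{1}{53}} = \frac{9}{- \frac{160}{53}} = 9 \left(- \frac{53}{160}\right) = - \frac{477}{160} \approx -2.9813$)
$Z \left(H{\left(-2,2 \right)} + 6\right) 2 - 46 = - \frac{477 \left(6 + 6\right) 2}{160} - 46 = - \frac{477 \cdot 12 \cdot 2}{160} - 46 = \left(- \frac{477}{160}\right) 24 - 46 = - \frac{1431}{20} - 46 = - \frac{2351}{20}$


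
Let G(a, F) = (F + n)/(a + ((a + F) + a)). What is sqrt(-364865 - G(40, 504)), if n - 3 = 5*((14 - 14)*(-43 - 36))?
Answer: I*sqrt(5837853)/4 ≈ 604.04*I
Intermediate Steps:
n = 3 (n = 3 + 5*((14 - 14)*(-43 - 36)) = 3 + 5*(0*(-79)) = 3 + 5*0 = 3 + 0 = 3)
G(a, F) = (3 + F)/(F + 3*a) (G(a, F) = (F + 3)/(a + ((a + F) + a)) = (3 + F)/(a + ((F + a) + a)) = (3 + F)/(a + (F + 2*a)) = (3 + F)/(F + 3*a))
sqrt(-364865 - G(40, 504)) = sqrt(-364865 - (3 + 504)/(504 + 3*40)) = sqrt(-364865 - 507/(504 + 120)) = sqrt(-364865 - 507/624) = sqrt(-364865 - 1*13/16) = sqrt(-364865 - 13/16) = sqrt(-5837853/16) = I*sqrt(5837853)/4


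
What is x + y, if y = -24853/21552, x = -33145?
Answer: -714365893/21552 ≈ -33146.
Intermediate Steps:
y = -24853/21552 (y = -24853*1/21552 = -24853/21552 ≈ -1.1532)
x + y = -33145 - 24853/21552 = -714365893/21552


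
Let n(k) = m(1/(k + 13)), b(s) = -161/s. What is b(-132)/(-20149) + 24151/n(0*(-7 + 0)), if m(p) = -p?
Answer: -835037344445/2659668 ≈ -3.1396e+5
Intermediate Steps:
n(k) = -1/(13 + k) (n(k) = -1/(k + 13) = -1/(13 + k))
b(-132)/(-20149) + 24151/n(0*(-7 + 0)) = -161/(-132)/(-20149) + 24151/((-1/(13 + 0*(-7 + 0)))) = -161*(-1/132)*(-1/20149) + 24151/((-1/(13 + 0*(-7)))) = (161/132)*(-1/20149) + 24151/((-1/(13 + 0))) = -161/2659668 + 24151/((-1/13)) = -161/2659668 + 24151/((-1*1/13)) = -161/2659668 + 24151/(-1/13) = -161/2659668 + 24151*(-13) = -161/2659668 - 313963 = -835037344445/2659668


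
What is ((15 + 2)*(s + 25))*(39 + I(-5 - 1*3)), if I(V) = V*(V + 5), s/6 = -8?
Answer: -24633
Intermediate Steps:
s = -48 (s = 6*(-8) = -48)
I(V) = V*(5 + V)
((15 + 2)*(s + 25))*(39 + I(-5 - 1*3)) = ((15 + 2)*(-48 + 25))*(39 + (-5 - 1*3)*(5 + (-5 - 1*3))) = (17*(-23))*(39 + (-5 - 3)*(5 + (-5 - 3))) = -391*(39 - 8*(5 - 8)) = -391*(39 - 8*(-3)) = -391*(39 + 24) = -391*63 = -24633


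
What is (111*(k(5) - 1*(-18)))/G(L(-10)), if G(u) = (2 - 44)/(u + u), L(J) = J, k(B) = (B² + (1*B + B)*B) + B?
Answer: 5180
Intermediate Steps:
k(B) = B + 3*B² (k(B) = (B² + (B + B)*B) + B = (B² + (2*B)*B) + B = (B² + 2*B²) + B = 3*B² + B = B + 3*B²)
G(u) = -21/u (G(u) = -42*1/(2*u) = -21/u)
(111*(k(5) - 1*(-18)))/G(L(-10)) = (111*(5*(1 + 3*5) - 1*(-18)))/((-21/(-10))) = (111*(5*(1 + 15) + 18))/((-21*(-⅒))) = (111*(5*16 + 18))/(21/10) = (111*(80 + 18))*(10/21) = (111*98)*(10/21) = 10878*(10/21) = 5180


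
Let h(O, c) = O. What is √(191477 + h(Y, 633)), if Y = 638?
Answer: √192115 ≈ 438.31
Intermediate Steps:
√(191477 + h(Y, 633)) = √(191477 + 638) = √192115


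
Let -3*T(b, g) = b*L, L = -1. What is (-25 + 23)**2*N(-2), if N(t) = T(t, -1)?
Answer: -8/3 ≈ -2.6667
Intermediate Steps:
T(b, g) = b/3 (T(b, g) = -b*(-1)/3 = -(-1)*b/3 = b/3)
N(t) = t/3
(-25 + 23)**2*N(-2) = (-25 + 23)**2*((1/3)*(-2)) = (-2)**2*(-2/3) = 4*(-2/3) = -8/3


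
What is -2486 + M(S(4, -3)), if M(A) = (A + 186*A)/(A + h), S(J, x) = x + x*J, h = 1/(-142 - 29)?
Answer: -5899421/2566 ≈ -2299.1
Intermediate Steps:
h = -1/171 (h = 1/(-171) = -1/171 ≈ -0.0058480)
S(J, x) = x + J*x
M(A) = 187*A/(-1/171 + A) (M(A) = (A + 186*A)/(A - 1/171) = (187*A)/(-1/171 + A) = 187*A/(-1/171 + A))
-2486 + M(S(4, -3)) = -2486 + 31977*(-3*(1 + 4))/(-1 + 171*(-3*(1 + 4))) = -2486 + 31977*(-3*5)/(-1 + 171*(-3*5)) = -2486 + 31977*(-15)/(-1 + 171*(-15)) = -2486 + 31977*(-15)/(-1 - 2565) = -2486 + 31977*(-15)/(-2566) = -2486 + 31977*(-15)*(-1/2566) = -2486 + 479655/2566 = -5899421/2566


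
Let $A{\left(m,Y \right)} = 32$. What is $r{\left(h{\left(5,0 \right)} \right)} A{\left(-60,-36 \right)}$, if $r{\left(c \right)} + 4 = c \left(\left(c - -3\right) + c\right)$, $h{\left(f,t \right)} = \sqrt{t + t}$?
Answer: $-128$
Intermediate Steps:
$h{\left(f,t \right)} = \sqrt{2} \sqrt{t}$ ($h{\left(f,t \right)} = \sqrt{2 t} = \sqrt{2} \sqrt{t}$)
$r{\left(c \right)} = -4 + c \left(3 + 2 c\right)$ ($r{\left(c \right)} = -4 + c \left(\left(c - -3\right) + c\right) = -4 + c \left(\left(c + 3\right) + c\right) = -4 + c \left(\left(3 + c\right) + c\right) = -4 + c \left(3 + 2 c\right)$)
$r{\left(h{\left(5,0 \right)} \right)} A{\left(-60,-36 \right)} = \left(-4 + 2 \left(\sqrt{2} \sqrt{0}\right)^{2} + 3 \sqrt{2} \sqrt{0}\right) 32 = \left(-4 + 2 \left(\sqrt{2} \cdot 0\right)^{2} + 3 \sqrt{2} \cdot 0\right) 32 = \left(-4 + 2 \cdot 0^{2} + 3 \cdot 0\right) 32 = \left(-4 + 2 \cdot 0 + 0\right) 32 = \left(-4 + 0 + 0\right) 32 = \left(-4\right) 32 = -128$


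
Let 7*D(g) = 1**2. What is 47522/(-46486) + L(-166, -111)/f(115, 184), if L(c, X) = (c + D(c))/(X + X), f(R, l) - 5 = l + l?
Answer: -4581962813/4490873002 ≈ -1.0203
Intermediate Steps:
f(R, l) = 5 + 2*l (f(R, l) = 5 + (l + l) = 5 + 2*l)
D(g) = 1/7 (D(g) = (1/7)*1**2 = (1/7)*1 = 1/7)
L(c, X) = (1/7 + c)/(2*X) (L(c, X) = (c + 1/7)/(X + X) = (1/7 + c)/((2*X)) = (1/7 + c)*(1/(2*X)) = (1/7 + c)/(2*X))
47522/(-46486) + L(-166, -111)/f(115, 184) = 47522/(-46486) + ((1/14)*(1 + 7*(-166))/(-111))/(5 + 2*184) = 47522*(-1/46486) + ((1/14)*(-1/111)*(1 - 1162))/(5 + 368) = -23761/23243 + ((1/14)*(-1/111)*(-1161))/373 = -23761/23243 + (387/518)*(1/373) = -23761/23243 + 387/193214 = -4581962813/4490873002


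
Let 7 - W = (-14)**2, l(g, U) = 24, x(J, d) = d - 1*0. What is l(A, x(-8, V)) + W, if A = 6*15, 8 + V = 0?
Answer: -165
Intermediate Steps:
V = -8 (V = -8 + 0 = -8)
x(J, d) = d (x(J, d) = d + 0 = d)
A = 90
W = -189 (W = 7 - 1*(-14)**2 = 7 - 1*196 = 7 - 196 = -189)
l(A, x(-8, V)) + W = 24 - 189 = -165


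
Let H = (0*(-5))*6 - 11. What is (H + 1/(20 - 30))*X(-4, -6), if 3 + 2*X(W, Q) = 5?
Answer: -111/10 ≈ -11.100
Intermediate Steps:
X(W, Q) = 1 (X(W, Q) = -3/2 + (½)*5 = -3/2 + 5/2 = 1)
H = -11 (H = 0*6 - 11 = 0 - 11 = -11)
(H + 1/(20 - 30))*X(-4, -6) = (-11 + 1/(20 - 30))*1 = (-11 + 1/(-10))*1 = (-11 - ⅒)*1 = -111/10*1 = -111/10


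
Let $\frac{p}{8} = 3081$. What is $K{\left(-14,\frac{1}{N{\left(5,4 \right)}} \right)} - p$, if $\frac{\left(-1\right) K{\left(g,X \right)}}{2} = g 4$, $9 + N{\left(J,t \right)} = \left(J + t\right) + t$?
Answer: $-24536$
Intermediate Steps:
$p = 24648$ ($p = 8 \cdot 3081 = 24648$)
$N{\left(J,t \right)} = -9 + J + 2 t$ ($N{\left(J,t \right)} = -9 + \left(\left(J + t\right) + t\right) = -9 + \left(J + 2 t\right) = -9 + J + 2 t$)
$K{\left(g,X \right)} = - 8 g$ ($K{\left(g,X \right)} = - 2 g 4 = - 2 \cdot 4 g = - 8 g$)
$K{\left(-14,\frac{1}{N{\left(5,4 \right)}} \right)} - p = \left(-8\right) \left(-14\right) - 24648 = 112 - 24648 = -24536$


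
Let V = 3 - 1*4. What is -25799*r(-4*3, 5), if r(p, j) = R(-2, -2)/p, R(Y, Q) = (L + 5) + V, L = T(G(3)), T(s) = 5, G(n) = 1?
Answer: 77397/4 ≈ 19349.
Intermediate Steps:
V = -1 (V = 3 - 4 = -1)
L = 5
R(Y, Q) = 9 (R(Y, Q) = (5 + 5) - 1 = 10 - 1 = 9)
r(p, j) = 9/p
-25799*r(-4*3, 5) = -232191/((-4*3)) = -232191/(-12) = -232191*(-1)/12 = -25799*(-¾) = 77397/4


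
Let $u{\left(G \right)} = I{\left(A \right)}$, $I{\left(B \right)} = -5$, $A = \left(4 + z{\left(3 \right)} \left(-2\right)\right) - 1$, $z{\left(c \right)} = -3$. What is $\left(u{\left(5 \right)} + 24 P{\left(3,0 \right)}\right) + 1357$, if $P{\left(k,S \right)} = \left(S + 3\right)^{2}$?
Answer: $1568$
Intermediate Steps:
$P{\left(k,S \right)} = \left(3 + S\right)^{2}$
$A = 9$ ($A = \left(4 - -6\right) - 1 = \left(4 + 6\right) - 1 = 10 - 1 = 9$)
$u{\left(G \right)} = -5$
$\left(u{\left(5 \right)} + 24 P{\left(3,0 \right)}\right) + 1357 = \left(-5 + 24 \left(3 + 0\right)^{2}\right) + 1357 = \left(-5 + 24 \cdot 3^{2}\right) + 1357 = \left(-5 + 24 \cdot 9\right) + 1357 = \left(-5 + 216\right) + 1357 = 211 + 1357 = 1568$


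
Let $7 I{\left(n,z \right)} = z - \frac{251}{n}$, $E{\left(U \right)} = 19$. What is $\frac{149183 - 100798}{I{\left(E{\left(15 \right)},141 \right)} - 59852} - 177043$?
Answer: $- \frac{1408894800389}{7957888} \approx -1.7704 \cdot 10^{5}$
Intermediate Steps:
$I{\left(n,z \right)} = - \frac{251}{7 n} + \frac{z}{7}$ ($I{\left(n,z \right)} = \frac{z - \frac{251}{n}}{7} = - \frac{251}{7 n} + \frac{z}{7}$)
$\frac{149183 - 100798}{I{\left(E{\left(15 \right)},141 \right)} - 59852} - 177043 = \frac{149183 - 100798}{\frac{-251 + 19 \cdot 141}{7 \cdot 19} - 59852} - 177043 = \frac{48385}{\frac{1}{7} \cdot \frac{1}{19} \left(-251 + 2679\right) - 59852} - 177043 = \frac{48385}{\frac{1}{7} \cdot \frac{1}{19} \cdot 2428 - 59852} - 177043 = \frac{48385}{\frac{2428}{133} - 59852} - 177043 = \frac{48385}{- \frac{7957888}{133}} - 177043 = 48385 \left(- \frac{133}{7957888}\right) - 177043 = - \frac{6435205}{7957888} - 177043 = - \frac{1408894800389}{7957888}$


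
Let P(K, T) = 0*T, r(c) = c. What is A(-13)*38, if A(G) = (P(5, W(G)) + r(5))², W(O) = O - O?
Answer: 950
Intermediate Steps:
W(O) = 0
P(K, T) = 0
A(G) = 25 (A(G) = (0 + 5)² = 5² = 25)
A(-13)*38 = 25*38 = 950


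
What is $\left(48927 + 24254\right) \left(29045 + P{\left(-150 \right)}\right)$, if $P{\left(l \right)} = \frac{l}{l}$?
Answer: $2125615326$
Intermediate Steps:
$P{\left(l \right)} = 1$
$\left(48927 + 24254\right) \left(29045 + P{\left(-150 \right)}\right) = \left(48927 + 24254\right) \left(29045 + 1\right) = 73181 \cdot 29046 = 2125615326$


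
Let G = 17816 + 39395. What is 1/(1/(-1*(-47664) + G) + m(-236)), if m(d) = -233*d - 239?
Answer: 104875/5741801376 ≈ 1.8265e-5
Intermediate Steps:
G = 57211
m(d) = -239 - 233*d
1/(1/(-1*(-47664) + G) + m(-236)) = 1/(1/(-1*(-47664) + 57211) + (-239 - 233*(-236))) = 1/(1/(47664 + 57211) + (-239 + 54988)) = 1/(1/104875 + 54749) = 1/(5741801376/104875) = 104875/5741801376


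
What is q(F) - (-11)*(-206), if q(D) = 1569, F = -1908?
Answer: -697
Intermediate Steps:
q(F) - (-11)*(-206) = 1569 - (-11)*(-206) = 1569 - 1*2266 = 1569 - 2266 = -697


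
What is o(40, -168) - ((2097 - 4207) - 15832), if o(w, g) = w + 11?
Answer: 17993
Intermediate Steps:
o(w, g) = 11 + w
o(40, -168) - ((2097 - 4207) - 15832) = (11 + 40) - ((2097 - 4207) - 15832) = 51 - (-2110 - 15832) = 51 - 1*(-17942) = 51 + 17942 = 17993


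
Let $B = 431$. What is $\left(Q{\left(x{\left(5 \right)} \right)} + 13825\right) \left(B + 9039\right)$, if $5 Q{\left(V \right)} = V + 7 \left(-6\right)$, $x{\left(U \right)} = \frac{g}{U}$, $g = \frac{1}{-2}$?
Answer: $\frac{654215063}{5} \approx 1.3084 \cdot 10^{8}$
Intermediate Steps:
$g = - \frac{1}{2} \approx -0.5$
$x{\left(U \right)} = - \frac{1}{2 U}$
$Q{\left(V \right)} = - \frac{42}{5} + \frac{V}{5}$ ($Q{\left(V \right)} = \frac{V + 7 \left(-6\right)}{5} = \frac{V - 42}{5} = \frac{-42 + V}{5} = - \frac{42}{5} + \frac{V}{5}$)
$\left(Q{\left(x{\left(5 \right)} \right)} + 13825\right) \left(B + 9039\right) = \left(\left(- \frac{42}{5} + \frac{\left(- \frac{1}{2}\right) \frac{1}{5}}{5}\right) + 13825\right) \left(431 + 9039\right) = \left(\left(- \frac{42}{5} + \frac{\left(- \frac{1}{2}\right) \frac{1}{5}}{5}\right) + 13825\right) 9470 = \left(\left(- \frac{42}{5} + \frac{1}{5} \left(- \frac{1}{10}\right)\right) + 13825\right) 9470 = \left(\left(- \frac{42}{5} - \frac{1}{50}\right) + 13825\right) 9470 = \left(- \frac{421}{50} + 13825\right) 9470 = \frac{690829}{50} \cdot 9470 = \frac{654215063}{5}$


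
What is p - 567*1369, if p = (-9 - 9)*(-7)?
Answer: -776097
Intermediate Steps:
p = 126 (p = -18*(-7) = 126)
p - 567*1369 = 126 - 567*1369 = 126 - 776223 = -776097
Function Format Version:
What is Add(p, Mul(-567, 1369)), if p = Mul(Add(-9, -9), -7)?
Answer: -776097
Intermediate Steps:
p = 126 (p = Mul(-18, -7) = 126)
Add(p, Mul(-567, 1369)) = Add(126, Mul(-567, 1369)) = Add(126, -776223) = -776097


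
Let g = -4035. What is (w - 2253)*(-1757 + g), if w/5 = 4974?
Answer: -130997664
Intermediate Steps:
w = 24870 (w = 5*4974 = 24870)
(w - 2253)*(-1757 + g) = (24870 - 2253)*(-1757 - 4035) = 22617*(-5792) = -130997664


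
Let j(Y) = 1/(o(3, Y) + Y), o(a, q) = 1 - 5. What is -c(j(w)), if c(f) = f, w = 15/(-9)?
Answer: 3/17 ≈ 0.17647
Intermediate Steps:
o(a, q) = -4
w = -5/3 (w = 15*(-1/9) = -5/3 ≈ -1.6667)
j(Y) = 1/(-4 + Y)
-c(j(w)) = -1/(-4 - 5/3) = -1/(-17/3) = -1*(-3/17) = 3/17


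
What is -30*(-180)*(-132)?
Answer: -712800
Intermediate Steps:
-30*(-180)*(-132) = 5400*(-132) = -712800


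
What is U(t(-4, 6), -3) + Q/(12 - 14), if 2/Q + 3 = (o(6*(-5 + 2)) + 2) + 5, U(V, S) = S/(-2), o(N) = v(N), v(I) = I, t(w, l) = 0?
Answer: 11/7 ≈ 1.5714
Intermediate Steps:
o(N) = N
U(V, S) = -S/2 (U(V, S) = S*(-1/2) = -S/2)
Q = -1/7 (Q = 2/(-3 + ((6*(-5 + 2) + 2) + 5)) = 2/(-3 + ((6*(-3) + 2) + 5)) = 2/(-3 + ((-18 + 2) + 5)) = 2/(-3 + (-16 + 5)) = 2/(-3 - 11) = 2/(-14) = 2*(-1/14) = -1/7 ≈ -0.14286)
U(t(-4, 6), -3) + Q/(12 - 14) = -1/2*(-3) - 1/7/(12 - 14) = 3/2 - 1/7/(-2) = 3/2 - 1/2*(-1/7) = 3/2 + 1/14 = 11/7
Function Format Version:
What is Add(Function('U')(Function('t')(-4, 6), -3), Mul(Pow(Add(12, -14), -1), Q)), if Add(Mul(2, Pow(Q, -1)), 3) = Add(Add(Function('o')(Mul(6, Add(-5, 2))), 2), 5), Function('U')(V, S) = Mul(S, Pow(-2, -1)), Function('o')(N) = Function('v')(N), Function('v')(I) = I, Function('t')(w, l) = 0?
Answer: Rational(11, 7) ≈ 1.5714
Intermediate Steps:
Function('o')(N) = N
Function('U')(V, S) = Mul(Rational(-1, 2), S) (Function('U')(V, S) = Mul(S, Rational(-1, 2)) = Mul(Rational(-1, 2), S))
Q = Rational(-1, 7) (Q = Mul(2, Pow(Add(-3, Add(Add(Mul(6, Add(-5, 2)), 2), 5)), -1)) = Mul(2, Pow(Add(-3, Add(Add(Mul(6, -3), 2), 5)), -1)) = Mul(2, Pow(Add(-3, Add(Add(-18, 2), 5)), -1)) = Mul(2, Pow(Add(-3, Add(-16, 5)), -1)) = Mul(2, Pow(Add(-3, -11), -1)) = Mul(2, Pow(-14, -1)) = Mul(2, Rational(-1, 14)) = Rational(-1, 7) ≈ -0.14286)
Add(Function('U')(Function('t')(-4, 6), -3), Mul(Pow(Add(12, -14), -1), Q)) = Add(Mul(Rational(-1, 2), -3), Mul(Pow(Add(12, -14), -1), Rational(-1, 7))) = Add(Rational(3, 2), Mul(Pow(-2, -1), Rational(-1, 7))) = Add(Rational(3, 2), Mul(Rational(-1, 2), Rational(-1, 7))) = Add(Rational(3, 2), Rational(1, 14)) = Rational(11, 7)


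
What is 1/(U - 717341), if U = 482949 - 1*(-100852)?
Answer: -1/133540 ≈ -7.4884e-6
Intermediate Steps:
U = 583801 (U = 482949 + 100852 = 583801)
1/(U - 717341) = 1/(583801 - 717341) = 1/(-133540) = -1/133540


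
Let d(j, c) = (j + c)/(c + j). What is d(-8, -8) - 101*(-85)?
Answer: 8586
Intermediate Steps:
d(j, c) = 1 (d(j, c) = (c + j)/(c + j) = 1)
d(-8, -8) - 101*(-85) = 1 - 101*(-85) = 1 + 8585 = 8586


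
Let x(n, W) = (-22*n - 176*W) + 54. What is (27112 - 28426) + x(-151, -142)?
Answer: 27054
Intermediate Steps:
x(n, W) = 54 - 176*W - 22*n (x(n, W) = (-176*W - 22*n) + 54 = 54 - 176*W - 22*n)
(27112 - 28426) + x(-151, -142) = (27112 - 28426) + (54 - 176*(-142) - 22*(-151)) = -1314 + (54 + 24992 + 3322) = -1314 + 28368 = 27054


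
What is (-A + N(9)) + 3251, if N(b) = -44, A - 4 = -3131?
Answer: 6334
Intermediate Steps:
A = -3127 (A = 4 - 3131 = -3127)
(-A + N(9)) + 3251 = (-1*(-3127) - 44) + 3251 = (3127 - 44) + 3251 = 3083 + 3251 = 6334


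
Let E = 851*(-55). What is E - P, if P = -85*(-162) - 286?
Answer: -60289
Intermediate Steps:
E = -46805
P = 13484 (P = 13770 - 286 = 13484)
E - P = -46805 - 1*13484 = -46805 - 13484 = -60289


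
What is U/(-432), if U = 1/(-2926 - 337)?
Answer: 1/1409616 ≈ 7.0941e-7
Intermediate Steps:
U = -1/3263 (U = 1/(-3263) = -1/3263 ≈ -0.00030647)
U/(-432) = -1/3263/(-432) = -1/3263*(-1/432) = 1/1409616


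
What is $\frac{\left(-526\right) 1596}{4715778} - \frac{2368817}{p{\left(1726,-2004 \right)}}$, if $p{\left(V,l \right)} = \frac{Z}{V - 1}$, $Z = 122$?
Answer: $- \frac{3211609356774727}{95887486} \approx -3.3494 \cdot 10^{7}$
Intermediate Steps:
$p{\left(V,l \right)} = \frac{122}{-1 + V}$ ($p{\left(V,l \right)} = \frac{1}{V - 1} \cdot 122 = \frac{1}{-1 + V} 122 = \frac{122}{-1 + V}$)
$\frac{\left(-526\right) 1596}{4715778} - \frac{2368817}{p{\left(1726,-2004 \right)}} = \frac{\left(-526\right) 1596}{4715778} - \frac{2368817}{122 \frac{1}{-1 + 1726}} = \left(-839496\right) \frac{1}{4715778} - \frac{2368817}{122 \cdot \frac{1}{1725}} = - \frac{139916}{785963} - \frac{2368817}{122 \cdot \frac{1}{1725}} = - \frac{139916}{785963} - \frac{2368817}{\frac{122}{1725}} = - \frac{139916}{785963} - \frac{4086209325}{122} = - \frac{3211609356774727}{95887486}$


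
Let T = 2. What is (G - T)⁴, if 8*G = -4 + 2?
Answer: 6561/256 ≈ 25.629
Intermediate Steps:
G = -¼ (G = (-4 + 2)/8 = (⅛)*(-2) = -¼ ≈ -0.25000)
(G - T)⁴ = (-¼ - 1*2)⁴ = (-¼ - 2)⁴ = (-9/4)⁴ = 6561/256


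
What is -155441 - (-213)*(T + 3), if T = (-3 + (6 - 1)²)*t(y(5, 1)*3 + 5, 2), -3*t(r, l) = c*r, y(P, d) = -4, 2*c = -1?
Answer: -160269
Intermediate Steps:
c = -½ (c = (½)*(-1) = -½ ≈ -0.50000)
t(r, l) = r/6 (t(r, l) = -(-1)*r/6 = r/6)
T = -77/3 (T = (-3 + (6 - 1)²)*((-4*3 + 5)/6) = (-3 + 5²)*((-12 + 5)/6) = (-3 + 25)*((⅙)*(-7)) = 22*(-7/6) = -77/3 ≈ -25.667)
-155441 - (-213)*(T + 3) = -155441 - (-213)*(-77/3 + 3) = -155441 - (-213)*(-68)/3 = -155441 - 1*4828 = -155441 - 4828 = -160269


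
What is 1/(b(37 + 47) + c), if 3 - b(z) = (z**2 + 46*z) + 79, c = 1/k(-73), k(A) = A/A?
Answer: -1/10995 ≈ -9.0950e-5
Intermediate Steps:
k(A) = 1
c = 1 (c = 1/1 = 1)
b(z) = -76 - z**2 - 46*z (b(z) = 3 - ((z**2 + 46*z) + 79) = 3 - (79 + z**2 + 46*z) = 3 + (-79 - z**2 - 46*z) = -76 - z**2 - 46*z)
1/(b(37 + 47) + c) = 1/((-76 - (37 + 47)**2 - 46*(37 + 47)) + 1) = 1/((-76 - 1*84**2 - 46*84) + 1) = 1/((-76 - 1*7056 - 3864) + 1) = 1/((-76 - 7056 - 3864) + 1) = 1/(-10996 + 1) = 1/(-10995) = -1/10995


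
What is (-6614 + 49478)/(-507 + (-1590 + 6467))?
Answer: 1128/115 ≈ 9.8087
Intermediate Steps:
(-6614 + 49478)/(-507 + (-1590 + 6467)) = 42864/(-507 + 4877) = 42864/4370 = 42864*(1/4370) = 1128/115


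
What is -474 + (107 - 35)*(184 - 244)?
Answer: -4794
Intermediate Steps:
-474 + (107 - 35)*(184 - 244) = -474 + 72*(-60) = -474 - 4320 = -4794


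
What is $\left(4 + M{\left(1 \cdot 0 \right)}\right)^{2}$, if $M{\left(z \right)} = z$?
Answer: $16$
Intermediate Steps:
$\left(4 + M{\left(1 \cdot 0 \right)}\right)^{2} = \left(4 + 1 \cdot 0\right)^{2} = \left(4 + 0\right)^{2} = 4^{2} = 16$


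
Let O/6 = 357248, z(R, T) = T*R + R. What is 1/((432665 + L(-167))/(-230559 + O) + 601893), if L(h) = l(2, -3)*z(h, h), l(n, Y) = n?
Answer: 637643/383793020902 ≈ 1.6614e-6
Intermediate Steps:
z(R, T) = R + R*T (z(R, T) = R*T + R = R + R*T)
L(h) = 2*h*(1 + h) (L(h) = 2*(h*(1 + h)) = 2*h*(1 + h))
O = 2143488 (O = 6*357248 = 2143488)
1/((432665 + L(-167))/(-230559 + O) + 601893) = 1/((432665 + 2*(-167)*(1 - 167))/(-230559 + 2143488) + 601893) = 1/((432665 + 2*(-167)*(-166))/1912929 + 601893) = 1/((432665 + 55444)*(1/1912929) + 601893) = 1/(488109*(1/1912929) + 601893) = 1/(162703/637643 + 601893) = 1/(383793020902/637643) = 637643/383793020902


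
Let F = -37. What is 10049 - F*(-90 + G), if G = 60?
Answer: 8939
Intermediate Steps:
10049 - F*(-90 + G) = 10049 - (-37)*(-90 + 60) = 10049 - (-37)*(-30) = 10049 - 1*1110 = 10049 - 1110 = 8939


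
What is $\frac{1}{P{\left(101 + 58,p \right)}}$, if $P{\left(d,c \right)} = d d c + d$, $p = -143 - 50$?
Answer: $- \frac{1}{4879074} \approx -2.0496 \cdot 10^{-7}$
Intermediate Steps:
$p = -193$ ($p = -143 - 50 = -193$)
$P{\left(d,c \right)} = d + c d^{2}$ ($P{\left(d,c \right)} = d^{2} c + d = c d^{2} + d = d + c d^{2}$)
$\frac{1}{P{\left(101 + 58,p \right)}} = \frac{1}{\left(101 + 58\right) \left(1 - 193 \left(101 + 58\right)\right)} = \frac{1}{159 \left(1 - 30687\right)} = \frac{1}{159 \left(-30686\right)} = \frac{1}{-4879074} = - \frac{1}{4879074}$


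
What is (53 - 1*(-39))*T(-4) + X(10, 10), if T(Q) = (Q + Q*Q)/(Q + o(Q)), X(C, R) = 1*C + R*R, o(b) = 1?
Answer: -258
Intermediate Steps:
X(C, R) = C + R²
T(Q) = (Q + Q²)/(1 + Q) (T(Q) = (Q + Q*Q)/(Q + 1) = (Q + Q²)/(1 + Q))
(53 - 1*(-39))*T(-4) + X(10, 10) = (53 - 1*(-39))*(-4) + (10 + 10²) = (53 + 39)*(-4) + (10 + 100) = 92*(-4) + 110 = -368 + 110 = -258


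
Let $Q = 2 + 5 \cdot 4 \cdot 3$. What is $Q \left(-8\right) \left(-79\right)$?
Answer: $39184$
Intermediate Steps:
$Q = 62$ ($Q = 2 + 5 \cdot 12 = 2 + 60 = 62$)
$Q \left(-8\right) \left(-79\right) = 62 \left(-8\right) \left(-79\right) = \left(-496\right) \left(-79\right) = 39184$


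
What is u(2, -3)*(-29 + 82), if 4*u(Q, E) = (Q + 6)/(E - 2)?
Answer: -106/5 ≈ -21.200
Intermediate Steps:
u(Q, E) = (6 + Q)/(4*(-2 + E)) (u(Q, E) = ((Q + 6)/(E - 2))/4 = ((6 + Q)/(-2 + E))/4 = (6 + Q)/(4*(-2 + E)))
u(2, -3)*(-29 + 82) = ((6 + 2)/(4*(-2 - 3)))*(-29 + 82) = ((1/4)*8/(-5))*53 = ((1/4)*(-1/5)*8)*53 = -2/5*53 = -106/5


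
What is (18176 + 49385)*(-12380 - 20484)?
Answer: -2220324704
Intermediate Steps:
(18176 + 49385)*(-12380 - 20484) = 67561*(-32864) = -2220324704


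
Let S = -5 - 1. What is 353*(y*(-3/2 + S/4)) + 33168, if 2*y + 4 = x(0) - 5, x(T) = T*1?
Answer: 75867/2 ≈ 37934.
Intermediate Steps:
x(T) = T
S = -6
y = -9/2 (y = -2 + (0 - 5)/2 = -2 + (½)*(-5) = -2 - 5/2 = -9/2 ≈ -4.5000)
353*(y*(-3/2 + S/4)) + 33168 = 353*(-9*(-3/2 - 6/4)/2) + 33168 = 353*(-9*(-3*½ - 6*¼)/2) + 33168 = 353*(-9*(-3/2 - 3/2)/2) + 33168 = 353*(-9/2*(-3)) + 33168 = 353*(27/2) + 33168 = 9531/2 + 33168 = 75867/2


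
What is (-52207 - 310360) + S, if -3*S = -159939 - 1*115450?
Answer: -812312/3 ≈ -2.7077e+5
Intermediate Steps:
S = 275389/3 (S = -(-159939 - 1*115450)/3 = -(-159939 - 115450)/3 = -⅓*(-275389) = 275389/3 ≈ 91796.)
(-52207 - 310360) + S = (-52207 - 310360) + 275389/3 = -362567 + 275389/3 = -812312/3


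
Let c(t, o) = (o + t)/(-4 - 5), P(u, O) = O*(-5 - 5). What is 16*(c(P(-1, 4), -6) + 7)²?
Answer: 190096/81 ≈ 2346.9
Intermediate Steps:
P(u, O) = -10*O (P(u, O) = O*(-10) = -10*O)
c(t, o) = -o/9 - t/9 (c(t, o) = (o + t)/(-9) = (o + t)*(-⅑) = -o/9 - t/9)
16*(c(P(-1, 4), -6) + 7)² = 16*((-⅑*(-6) - (-10)*4/9) + 7)² = 16*((⅔ - ⅑*(-40)) + 7)² = 16*((⅔ + 40/9) + 7)² = 16*(46/9 + 7)² = 16*(109/9)² = 16*(11881/81) = 190096/81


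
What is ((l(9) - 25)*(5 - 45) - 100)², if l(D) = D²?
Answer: 5475600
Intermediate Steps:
((l(9) - 25)*(5 - 45) - 100)² = ((9² - 25)*(5 - 45) - 100)² = ((81 - 25)*(-40) - 100)² = (56*(-40) - 100)² = (-2240 - 100)² = (-2340)² = 5475600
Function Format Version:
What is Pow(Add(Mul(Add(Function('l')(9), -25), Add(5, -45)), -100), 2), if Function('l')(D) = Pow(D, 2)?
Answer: 5475600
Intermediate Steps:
Pow(Add(Mul(Add(Function('l')(9), -25), Add(5, -45)), -100), 2) = Pow(Add(Mul(Add(Pow(9, 2), -25), Add(5, -45)), -100), 2) = Pow(Add(Mul(Add(81, -25), -40), -100), 2) = Pow(Add(Mul(56, -40), -100), 2) = Pow(Add(-2240, -100), 2) = Pow(-2340, 2) = 5475600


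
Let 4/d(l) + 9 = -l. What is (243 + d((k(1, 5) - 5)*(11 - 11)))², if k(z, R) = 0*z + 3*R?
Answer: 4765489/81 ≈ 58833.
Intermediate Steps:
k(z, R) = 3*R (k(z, R) = 0 + 3*R = 3*R)
d(l) = 4/(-9 - l)
(243 + d((k(1, 5) - 5)*(11 - 11)))² = (243 - 4/(9 + (3*5 - 5)*(11 - 11)))² = (243 - 4/(9 + (15 - 5)*0))² = (243 - 4/(9 + 10*0))² = (243 - 4/(9 + 0))² = (243 - 4/9)² = (2183/9)² = 4765489/81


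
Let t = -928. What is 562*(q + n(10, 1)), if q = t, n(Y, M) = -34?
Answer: -540644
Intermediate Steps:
q = -928
562*(q + n(10, 1)) = 562*(-928 - 34) = 562*(-962) = -540644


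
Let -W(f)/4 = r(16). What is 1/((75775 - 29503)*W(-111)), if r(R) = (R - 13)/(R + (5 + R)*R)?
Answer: -11/17352 ≈ -0.00063393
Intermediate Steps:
r(R) = (-13 + R)/(R + R*(5 + R))
W(f) = -3/88 (W(f) = -4*(-13 + 16)/(16*(6 + 16)) = -3/(4*22) = -4*3/352 = -3/88)
1/((75775 - 29503)*W(-111)) = 1/((75775 - 29503)*(-3/88)) = -88/3/46272 = (1/46272)*(-88/3) = -11/17352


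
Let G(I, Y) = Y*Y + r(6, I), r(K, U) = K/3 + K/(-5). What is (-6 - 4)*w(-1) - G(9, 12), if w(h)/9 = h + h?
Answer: 176/5 ≈ 35.200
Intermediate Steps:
r(K, U) = 2*K/15 (r(K, U) = K*(⅓) + K*(-⅕) = K/3 - K/5 = 2*K/15)
w(h) = 18*h (w(h) = 9*(h + h) = 9*(2*h) = 18*h)
G(I, Y) = ⅘ + Y² (G(I, Y) = Y*Y + (2/15)*6 = Y² + ⅘ = ⅘ + Y²)
(-6 - 4)*w(-1) - G(9, 12) = (-6 - 4)*(18*(-1)) - (⅘ + 12²) = -10*(-18) - (⅘ + 144) = 180 - 1*724/5 = 180 - 724/5 = 176/5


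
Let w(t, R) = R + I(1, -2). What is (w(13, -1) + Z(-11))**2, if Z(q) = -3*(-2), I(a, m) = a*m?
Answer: 9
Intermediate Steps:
Z(q) = 6
w(t, R) = -2 + R (w(t, R) = R + 1*(-2) = R - 2 = -2 + R)
(w(13, -1) + Z(-11))**2 = ((-2 - 1) + 6)**2 = (-3 + 6)**2 = 3**2 = 9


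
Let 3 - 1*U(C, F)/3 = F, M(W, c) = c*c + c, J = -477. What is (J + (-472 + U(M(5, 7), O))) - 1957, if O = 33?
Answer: -2996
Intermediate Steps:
M(W, c) = c + c² (M(W, c) = c² + c = c + c²)
U(C, F) = 9 - 3*F
(J + (-472 + U(M(5, 7), O))) - 1957 = (-477 + (-472 + (9 - 3*33))) - 1957 = (-477 + (-472 + (9 - 99))) - 1957 = (-477 + (-472 - 90)) - 1957 = (-477 - 562) - 1957 = -1039 - 1957 = -2996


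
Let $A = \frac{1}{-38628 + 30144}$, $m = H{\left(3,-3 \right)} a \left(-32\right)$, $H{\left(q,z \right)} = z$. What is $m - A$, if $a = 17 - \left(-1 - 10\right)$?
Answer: $\frac{22804993}{8484} \approx 2688.0$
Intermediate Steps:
$a = 28$ ($a = 17 - \left(-1 - 10\right) = 17 - -11 = 17 + 11 = 28$)
$m = 2688$ ($m = \left(-3\right) 28 \left(-32\right) = \left(-84\right) \left(-32\right) = 2688$)
$A = - \frac{1}{8484}$ ($A = \frac{1}{-8484} = - \frac{1}{8484} \approx -0.00011787$)
$m - A = 2688 - - \frac{1}{8484} = 2688 + \frac{1}{8484} = \frac{22804993}{8484}$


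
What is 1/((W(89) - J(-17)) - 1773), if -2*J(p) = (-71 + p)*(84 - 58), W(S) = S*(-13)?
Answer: -1/4074 ≈ -0.00024546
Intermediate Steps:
W(S) = -13*S
J(p) = 923 - 13*p (J(p) = -(-71 + p)*(84 - 58)/2 = -(-71 + p)*26/2 = -(-1846 + 26*p)/2 = 923 - 13*p)
1/((W(89) - J(-17)) - 1773) = 1/((-13*89 - (923 - 13*(-17))) - 1773) = 1/((-1157 - (923 + 221)) - 1773) = 1/((-1157 - 1*1144) - 1773) = 1/((-1157 - 1144) - 1773) = 1/(-2301 - 1773) = 1/(-4074) = -1/4074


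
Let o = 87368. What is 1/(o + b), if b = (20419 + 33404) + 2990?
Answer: 1/144181 ≈ 6.9357e-6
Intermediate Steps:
b = 56813 (b = 53823 + 2990 = 56813)
1/(o + b) = 1/(87368 + 56813) = 1/144181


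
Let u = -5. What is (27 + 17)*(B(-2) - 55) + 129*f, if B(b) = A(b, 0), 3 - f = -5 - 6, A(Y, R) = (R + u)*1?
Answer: -834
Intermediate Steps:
A(Y, R) = -5 + R (A(Y, R) = (R - 5)*1 = (-5 + R)*1 = -5 + R)
f = 14 (f = 3 - (-5 - 6) = 3 - 1*(-11) = 3 + 11 = 14)
B(b) = -5 (B(b) = -5 + 0 = -5)
(27 + 17)*(B(-2) - 55) + 129*f = (27 + 17)*(-5 - 55) + 129*14 = 44*(-60) + 1806 = -2640 + 1806 = -834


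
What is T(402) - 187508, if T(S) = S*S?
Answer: -25904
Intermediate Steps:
T(S) = S²
T(402) - 187508 = 402² - 187508 = 161604 - 187508 = -25904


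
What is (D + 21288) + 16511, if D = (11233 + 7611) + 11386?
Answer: 68029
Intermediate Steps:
D = 30230 (D = 18844 + 11386 = 30230)
(D + 21288) + 16511 = (30230 + 21288) + 16511 = 51518 + 16511 = 68029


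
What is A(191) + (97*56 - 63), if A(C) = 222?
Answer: 5591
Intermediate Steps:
A(191) + (97*56 - 63) = 222 + (97*56 - 63) = 222 + (5432 - 63) = 222 + 5369 = 5591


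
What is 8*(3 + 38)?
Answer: 328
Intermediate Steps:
8*(3 + 38) = 8*41 = 328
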